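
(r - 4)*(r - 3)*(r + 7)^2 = r^4 + 7*r^3 - 37*r^2 - 175*r + 588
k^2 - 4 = (k - 2)*(k + 2)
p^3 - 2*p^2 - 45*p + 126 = (p - 6)*(p - 3)*(p + 7)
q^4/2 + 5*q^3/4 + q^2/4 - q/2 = q*(q/2 + 1/2)*(q - 1/2)*(q + 2)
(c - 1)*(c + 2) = c^2 + c - 2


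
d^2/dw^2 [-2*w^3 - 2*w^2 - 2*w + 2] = -12*w - 4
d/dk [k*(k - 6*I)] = 2*k - 6*I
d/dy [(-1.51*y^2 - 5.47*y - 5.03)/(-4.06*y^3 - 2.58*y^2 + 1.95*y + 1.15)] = (-6.1306*y^4 - 44.4164*y^3 - 78.3225*y^2 - 29.4278*y + 3.518)/(16.4836*y^6 + 20.9496*y^5 - 9.1776*y^4 - 19.4*y^3 - 2.1315*y^2 + 4.485*y + 1.3225)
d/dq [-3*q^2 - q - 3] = -6*q - 1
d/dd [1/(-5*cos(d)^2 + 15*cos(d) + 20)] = (3 - 2*cos(d))*sin(d)/(5*(sin(d)^2 + 3*cos(d) + 3)^2)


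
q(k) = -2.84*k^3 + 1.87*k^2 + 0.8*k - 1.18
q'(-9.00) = -722.98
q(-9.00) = 2213.45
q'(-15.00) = -1972.30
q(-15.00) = 9992.57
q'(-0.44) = -2.50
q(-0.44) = -0.93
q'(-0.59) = -4.37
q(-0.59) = -0.42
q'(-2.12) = -45.42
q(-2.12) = 32.59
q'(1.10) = -5.40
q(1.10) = -1.82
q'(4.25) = -137.20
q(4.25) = -182.02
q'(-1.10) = -13.62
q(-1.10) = 3.98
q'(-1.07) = -12.96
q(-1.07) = 3.58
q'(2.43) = -40.42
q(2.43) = -28.94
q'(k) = -8.52*k^2 + 3.74*k + 0.8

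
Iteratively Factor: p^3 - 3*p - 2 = (p + 1)*(p^2 - p - 2) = (p - 2)*(p + 1)*(p + 1)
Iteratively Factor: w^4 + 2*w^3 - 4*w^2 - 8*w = (w)*(w^3 + 2*w^2 - 4*w - 8) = w*(w + 2)*(w^2 - 4) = w*(w - 2)*(w + 2)*(w + 2)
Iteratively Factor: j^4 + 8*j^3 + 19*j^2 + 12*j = (j + 3)*(j^3 + 5*j^2 + 4*j) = j*(j + 3)*(j^2 + 5*j + 4) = j*(j + 3)*(j + 4)*(j + 1)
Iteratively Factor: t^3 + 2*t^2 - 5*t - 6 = (t + 1)*(t^2 + t - 6) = (t + 1)*(t + 3)*(t - 2)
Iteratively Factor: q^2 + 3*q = (q)*(q + 3)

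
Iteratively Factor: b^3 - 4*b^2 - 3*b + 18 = (b + 2)*(b^2 - 6*b + 9) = (b - 3)*(b + 2)*(b - 3)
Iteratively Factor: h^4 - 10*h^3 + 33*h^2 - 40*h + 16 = (h - 1)*(h^3 - 9*h^2 + 24*h - 16) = (h - 4)*(h - 1)*(h^2 - 5*h + 4) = (h - 4)*(h - 1)^2*(h - 4)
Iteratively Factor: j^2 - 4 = (j + 2)*(j - 2)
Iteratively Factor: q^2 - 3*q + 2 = (q - 2)*(q - 1)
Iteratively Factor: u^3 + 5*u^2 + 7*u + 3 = (u + 1)*(u^2 + 4*u + 3) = (u + 1)*(u + 3)*(u + 1)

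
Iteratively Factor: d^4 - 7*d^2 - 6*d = (d - 3)*(d^3 + 3*d^2 + 2*d) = (d - 3)*(d + 1)*(d^2 + 2*d) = (d - 3)*(d + 1)*(d + 2)*(d)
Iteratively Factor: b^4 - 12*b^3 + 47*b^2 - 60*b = (b - 4)*(b^3 - 8*b^2 + 15*b) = (b - 4)*(b - 3)*(b^2 - 5*b) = b*(b - 4)*(b - 3)*(b - 5)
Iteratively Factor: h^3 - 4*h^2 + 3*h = (h)*(h^2 - 4*h + 3) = h*(h - 1)*(h - 3)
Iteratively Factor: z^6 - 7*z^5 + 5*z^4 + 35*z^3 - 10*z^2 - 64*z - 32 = (z - 2)*(z^5 - 5*z^4 - 5*z^3 + 25*z^2 + 40*z + 16) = (z - 2)*(z + 1)*(z^4 - 6*z^3 + z^2 + 24*z + 16) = (z - 4)*(z - 2)*(z + 1)*(z^3 - 2*z^2 - 7*z - 4) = (z - 4)^2*(z - 2)*(z + 1)*(z^2 + 2*z + 1) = (z - 4)^2*(z - 2)*(z + 1)^2*(z + 1)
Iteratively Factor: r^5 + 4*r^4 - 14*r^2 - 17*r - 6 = (r + 1)*(r^4 + 3*r^3 - 3*r^2 - 11*r - 6) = (r + 1)*(r + 3)*(r^3 - 3*r - 2) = (r - 2)*(r + 1)*(r + 3)*(r^2 + 2*r + 1) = (r - 2)*(r + 1)^2*(r + 3)*(r + 1)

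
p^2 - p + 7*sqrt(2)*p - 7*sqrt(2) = (p - 1)*(p + 7*sqrt(2))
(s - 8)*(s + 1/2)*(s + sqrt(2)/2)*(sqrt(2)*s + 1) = sqrt(2)*s^4 - 15*sqrt(2)*s^3/2 + 2*s^3 - 15*s^2 - 7*sqrt(2)*s^2/2 - 8*s - 15*sqrt(2)*s/4 - 2*sqrt(2)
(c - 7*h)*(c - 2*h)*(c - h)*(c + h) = c^4 - 9*c^3*h + 13*c^2*h^2 + 9*c*h^3 - 14*h^4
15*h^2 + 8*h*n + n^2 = (3*h + n)*(5*h + n)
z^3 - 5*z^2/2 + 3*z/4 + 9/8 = (z - 3/2)^2*(z + 1/2)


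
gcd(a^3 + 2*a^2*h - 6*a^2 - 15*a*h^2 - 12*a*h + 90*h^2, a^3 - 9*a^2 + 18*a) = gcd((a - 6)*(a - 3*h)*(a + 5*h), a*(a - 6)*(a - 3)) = a - 6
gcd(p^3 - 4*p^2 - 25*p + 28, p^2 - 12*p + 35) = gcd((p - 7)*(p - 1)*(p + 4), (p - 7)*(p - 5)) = p - 7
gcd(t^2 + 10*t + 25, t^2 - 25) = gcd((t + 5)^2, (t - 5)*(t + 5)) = t + 5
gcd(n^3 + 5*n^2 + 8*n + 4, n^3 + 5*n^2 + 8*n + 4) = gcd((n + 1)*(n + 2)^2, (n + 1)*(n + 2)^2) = n^3 + 5*n^2 + 8*n + 4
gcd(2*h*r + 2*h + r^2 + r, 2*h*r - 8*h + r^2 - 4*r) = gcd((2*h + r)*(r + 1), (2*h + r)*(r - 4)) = 2*h + r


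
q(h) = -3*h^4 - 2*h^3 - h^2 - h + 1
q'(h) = -12*h^3 - 6*h^2 - 2*h - 1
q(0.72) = -1.79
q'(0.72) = -10.03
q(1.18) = -10.67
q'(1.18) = -31.43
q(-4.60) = -1164.12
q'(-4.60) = 1049.27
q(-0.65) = 1.24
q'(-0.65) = 1.06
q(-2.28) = -59.28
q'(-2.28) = 114.60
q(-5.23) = -1979.55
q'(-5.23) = 1562.01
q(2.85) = -254.20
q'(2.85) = -333.22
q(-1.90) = -26.09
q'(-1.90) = 63.45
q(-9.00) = -18296.00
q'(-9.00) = 8279.00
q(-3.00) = -194.00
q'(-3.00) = 275.00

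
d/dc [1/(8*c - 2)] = -2/(4*c - 1)^2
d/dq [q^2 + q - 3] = 2*q + 1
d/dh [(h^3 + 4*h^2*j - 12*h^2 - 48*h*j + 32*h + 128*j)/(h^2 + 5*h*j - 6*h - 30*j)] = (-(2*h + 5*j - 6)*(h^3 + 4*h^2*j - 12*h^2 - 48*h*j + 32*h + 128*j) + (h^2 + 5*h*j - 6*h - 30*j)*(3*h^2 + 8*h*j - 24*h - 48*j + 32))/(h^2 + 5*h*j - 6*h - 30*j)^2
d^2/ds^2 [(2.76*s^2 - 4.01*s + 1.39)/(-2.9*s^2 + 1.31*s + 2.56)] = (46.4777200000001*s^3 - 193.08084*s^2 + 210.3051*s - 88.481222)/(24.389*s^6 - 33.0513*s^5 - 49.65873*s^4 + 56.104549*s^3 + 43.836672*s^2 - 25.755648*s - 16.777216)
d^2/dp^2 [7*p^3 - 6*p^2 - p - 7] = 42*p - 12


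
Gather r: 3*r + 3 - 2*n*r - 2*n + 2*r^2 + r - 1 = -2*n + 2*r^2 + r*(4 - 2*n) + 2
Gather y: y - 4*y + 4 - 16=-3*y - 12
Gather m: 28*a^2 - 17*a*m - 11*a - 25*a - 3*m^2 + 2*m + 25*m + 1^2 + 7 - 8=28*a^2 - 36*a - 3*m^2 + m*(27 - 17*a)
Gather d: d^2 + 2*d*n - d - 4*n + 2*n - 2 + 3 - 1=d^2 + d*(2*n - 1) - 2*n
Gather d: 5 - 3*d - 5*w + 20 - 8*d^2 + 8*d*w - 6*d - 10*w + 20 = -8*d^2 + d*(8*w - 9) - 15*w + 45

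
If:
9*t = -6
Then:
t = -2/3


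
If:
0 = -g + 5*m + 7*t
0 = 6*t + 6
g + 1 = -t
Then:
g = 0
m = 7/5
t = -1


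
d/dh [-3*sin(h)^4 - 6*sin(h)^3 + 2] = -6*(2*sin(h) + 3)*sin(h)^2*cos(h)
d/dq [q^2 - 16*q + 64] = 2*q - 16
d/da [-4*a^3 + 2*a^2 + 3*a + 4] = -12*a^2 + 4*a + 3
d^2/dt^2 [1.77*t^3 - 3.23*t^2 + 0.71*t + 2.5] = 10.62*t - 6.46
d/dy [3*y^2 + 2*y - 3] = 6*y + 2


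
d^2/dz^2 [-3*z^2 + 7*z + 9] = -6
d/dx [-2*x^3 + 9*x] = 9 - 6*x^2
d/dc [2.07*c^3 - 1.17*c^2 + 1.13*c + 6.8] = 6.21*c^2 - 2.34*c + 1.13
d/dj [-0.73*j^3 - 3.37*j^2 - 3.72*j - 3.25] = -2.19*j^2 - 6.74*j - 3.72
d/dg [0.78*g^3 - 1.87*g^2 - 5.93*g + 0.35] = 2.34*g^2 - 3.74*g - 5.93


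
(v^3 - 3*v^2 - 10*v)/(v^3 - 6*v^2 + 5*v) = (v + 2)/(v - 1)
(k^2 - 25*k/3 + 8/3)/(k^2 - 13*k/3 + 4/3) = (k - 8)/(k - 4)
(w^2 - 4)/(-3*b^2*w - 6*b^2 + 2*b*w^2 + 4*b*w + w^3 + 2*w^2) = (w - 2)/(-3*b^2 + 2*b*w + w^2)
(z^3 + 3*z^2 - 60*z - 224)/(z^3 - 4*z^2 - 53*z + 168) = (z + 4)/(z - 3)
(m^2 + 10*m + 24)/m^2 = 1 + 10/m + 24/m^2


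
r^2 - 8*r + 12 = (r - 6)*(r - 2)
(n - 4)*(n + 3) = n^2 - n - 12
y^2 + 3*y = y*(y + 3)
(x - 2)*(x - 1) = x^2 - 3*x + 2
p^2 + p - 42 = (p - 6)*(p + 7)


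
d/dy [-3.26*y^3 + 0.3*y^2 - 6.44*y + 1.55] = -9.78*y^2 + 0.6*y - 6.44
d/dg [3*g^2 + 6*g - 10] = 6*g + 6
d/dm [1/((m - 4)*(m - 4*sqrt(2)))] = ((4 - m)*(m - 4*sqrt(2))^2 + (-m + 4*sqrt(2))*(m - 4)^2)/((m - 4)^3*(m - 4*sqrt(2))^3)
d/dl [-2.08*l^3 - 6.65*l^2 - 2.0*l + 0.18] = -6.24*l^2 - 13.3*l - 2.0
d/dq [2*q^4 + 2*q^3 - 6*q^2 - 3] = 2*q*(4*q^2 + 3*q - 6)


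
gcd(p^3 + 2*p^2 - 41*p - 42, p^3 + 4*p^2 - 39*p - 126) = p^2 + p - 42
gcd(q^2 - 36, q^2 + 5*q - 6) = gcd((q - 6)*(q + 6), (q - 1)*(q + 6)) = q + 6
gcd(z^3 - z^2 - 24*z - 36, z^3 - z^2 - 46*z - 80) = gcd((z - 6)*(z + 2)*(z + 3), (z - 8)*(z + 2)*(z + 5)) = z + 2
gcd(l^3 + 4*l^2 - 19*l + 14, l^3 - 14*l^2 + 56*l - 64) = l - 2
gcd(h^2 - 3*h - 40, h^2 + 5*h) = h + 5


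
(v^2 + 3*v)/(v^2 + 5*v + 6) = v/(v + 2)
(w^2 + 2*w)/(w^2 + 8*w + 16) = w*(w + 2)/(w^2 + 8*w + 16)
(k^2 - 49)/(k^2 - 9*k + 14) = (k + 7)/(k - 2)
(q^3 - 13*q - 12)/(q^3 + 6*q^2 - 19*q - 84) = (q + 1)/(q + 7)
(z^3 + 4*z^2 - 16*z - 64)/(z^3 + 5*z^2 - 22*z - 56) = (z^2 + 8*z + 16)/(z^2 + 9*z + 14)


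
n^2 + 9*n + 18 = (n + 3)*(n + 6)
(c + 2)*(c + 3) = c^2 + 5*c + 6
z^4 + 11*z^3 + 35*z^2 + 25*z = z*(z + 1)*(z + 5)^2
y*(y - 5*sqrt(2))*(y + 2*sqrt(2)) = y^3 - 3*sqrt(2)*y^2 - 20*y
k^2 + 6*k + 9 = (k + 3)^2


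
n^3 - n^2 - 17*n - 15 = (n - 5)*(n + 1)*(n + 3)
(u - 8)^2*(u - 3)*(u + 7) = u^4 - 12*u^3 - 21*u^2 + 592*u - 1344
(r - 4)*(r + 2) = r^2 - 2*r - 8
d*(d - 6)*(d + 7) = d^3 + d^2 - 42*d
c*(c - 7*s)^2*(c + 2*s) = c^4 - 12*c^3*s + 21*c^2*s^2 + 98*c*s^3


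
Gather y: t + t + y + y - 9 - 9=2*t + 2*y - 18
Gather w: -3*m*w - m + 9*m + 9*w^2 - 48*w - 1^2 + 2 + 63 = 8*m + 9*w^2 + w*(-3*m - 48) + 64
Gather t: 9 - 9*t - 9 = -9*t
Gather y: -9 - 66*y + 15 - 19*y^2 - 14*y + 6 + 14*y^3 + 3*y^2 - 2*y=14*y^3 - 16*y^2 - 82*y + 12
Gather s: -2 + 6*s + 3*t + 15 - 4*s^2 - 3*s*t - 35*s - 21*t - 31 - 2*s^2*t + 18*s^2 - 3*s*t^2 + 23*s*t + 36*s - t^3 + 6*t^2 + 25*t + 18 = s^2*(14 - 2*t) + s*(-3*t^2 + 20*t + 7) - t^3 + 6*t^2 + 7*t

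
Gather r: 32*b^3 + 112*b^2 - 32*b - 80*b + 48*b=32*b^3 + 112*b^2 - 64*b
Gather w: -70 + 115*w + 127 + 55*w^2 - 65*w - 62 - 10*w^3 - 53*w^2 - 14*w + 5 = -10*w^3 + 2*w^2 + 36*w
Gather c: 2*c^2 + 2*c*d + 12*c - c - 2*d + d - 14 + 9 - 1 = 2*c^2 + c*(2*d + 11) - d - 6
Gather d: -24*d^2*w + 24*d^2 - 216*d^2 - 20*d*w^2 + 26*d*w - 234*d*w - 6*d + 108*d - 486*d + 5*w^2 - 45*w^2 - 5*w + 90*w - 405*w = d^2*(-24*w - 192) + d*(-20*w^2 - 208*w - 384) - 40*w^2 - 320*w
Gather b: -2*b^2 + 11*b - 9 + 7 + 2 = -2*b^2 + 11*b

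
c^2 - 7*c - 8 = (c - 8)*(c + 1)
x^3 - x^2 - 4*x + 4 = (x - 2)*(x - 1)*(x + 2)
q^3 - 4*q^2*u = q^2*(q - 4*u)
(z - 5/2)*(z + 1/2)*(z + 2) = z^3 - 21*z/4 - 5/2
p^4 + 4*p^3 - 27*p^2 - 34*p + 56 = (p - 4)*(p - 1)*(p + 2)*(p + 7)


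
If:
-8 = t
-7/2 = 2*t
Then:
No Solution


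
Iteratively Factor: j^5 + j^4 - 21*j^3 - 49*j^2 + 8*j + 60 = (j + 3)*(j^4 - 2*j^3 - 15*j^2 - 4*j + 20) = (j - 5)*(j + 3)*(j^3 + 3*j^2 - 4) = (j - 5)*(j + 2)*(j + 3)*(j^2 + j - 2) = (j - 5)*(j + 2)^2*(j + 3)*(j - 1)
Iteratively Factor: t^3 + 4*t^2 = (t + 4)*(t^2) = t*(t + 4)*(t)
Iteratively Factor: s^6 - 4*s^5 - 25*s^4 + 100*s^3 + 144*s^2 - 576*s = (s - 4)*(s^5 - 25*s^3 + 144*s) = s*(s - 4)*(s^4 - 25*s^2 + 144) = s*(s - 4)*(s + 4)*(s^3 - 4*s^2 - 9*s + 36) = s*(s - 4)*(s - 3)*(s + 4)*(s^2 - s - 12) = s*(s - 4)*(s - 3)*(s + 3)*(s + 4)*(s - 4)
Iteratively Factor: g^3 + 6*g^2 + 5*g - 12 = (g - 1)*(g^2 + 7*g + 12) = (g - 1)*(g + 3)*(g + 4)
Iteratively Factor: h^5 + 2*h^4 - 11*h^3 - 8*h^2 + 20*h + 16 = (h - 2)*(h^4 + 4*h^3 - 3*h^2 - 14*h - 8) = (h - 2)^2*(h^3 + 6*h^2 + 9*h + 4) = (h - 2)^2*(h + 1)*(h^2 + 5*h + 4) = (h - 2)^2*(h + 1)*(h + 4)*(h + 1)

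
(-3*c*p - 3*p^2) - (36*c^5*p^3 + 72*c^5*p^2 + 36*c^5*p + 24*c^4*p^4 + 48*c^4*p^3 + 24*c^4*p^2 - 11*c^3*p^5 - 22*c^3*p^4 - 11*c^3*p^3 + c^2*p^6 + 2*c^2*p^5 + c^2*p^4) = -36*c^5*p^3 - 72*c^5*p^2 - 36*c^5*p - 24*c^4*p^4 - 48*c^4*p^3 - 24*c^4*p^2 + 11*c^3*p^5 + 22*c^3*p^4 + 11*c^3*p^3 - c^2*p^6 - 2*c^2*p^5 - c^2*p^4 - 3*c*p - 3*p^2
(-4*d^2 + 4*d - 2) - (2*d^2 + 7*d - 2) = -6*d^2 - 3*d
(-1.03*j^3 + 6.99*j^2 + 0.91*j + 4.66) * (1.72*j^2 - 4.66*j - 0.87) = -1.7716*j^5 + 16.8226*j^4 - 30.1121*j^3 - 2.3067*j^2 - 22.5073*j - 4.0542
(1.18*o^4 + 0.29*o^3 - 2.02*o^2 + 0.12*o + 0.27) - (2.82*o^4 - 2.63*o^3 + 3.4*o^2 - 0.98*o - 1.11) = -1.64*o^4 + 2.92*o^3 - 5.42*o^2 + 1.1*o + 1.38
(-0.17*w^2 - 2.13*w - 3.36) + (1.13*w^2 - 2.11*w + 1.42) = 0.96*w^2 - 4.24*w - 1.94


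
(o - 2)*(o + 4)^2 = o^3 + 6*o^2 - 32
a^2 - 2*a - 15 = (a - 5)*(a + 3)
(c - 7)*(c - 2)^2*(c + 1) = c^4 - 10*c^3 + 21*c^2 + 4*c - 28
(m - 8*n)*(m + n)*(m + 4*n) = m^3 - 3*m^2*n - 36*m*n^2 - 32*n^3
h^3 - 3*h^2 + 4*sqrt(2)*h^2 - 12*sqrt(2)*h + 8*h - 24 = (h - 3)*(h + 2*sqrt(2))^2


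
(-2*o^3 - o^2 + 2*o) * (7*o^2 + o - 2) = -14*o^5 - 9*o^4 + 17*o^3 + 4*o^2 - 4*o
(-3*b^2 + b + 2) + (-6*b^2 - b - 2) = -9*b^2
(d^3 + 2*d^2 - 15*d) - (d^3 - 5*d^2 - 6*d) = 7*d^2 - 9*d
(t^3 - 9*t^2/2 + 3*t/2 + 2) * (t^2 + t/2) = t^5 - 4*t^4 - 3*t^3/4 + 11*t^2/4 + t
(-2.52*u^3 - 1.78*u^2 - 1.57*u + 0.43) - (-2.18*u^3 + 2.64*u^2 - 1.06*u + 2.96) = -0.34*u^3 - 4.42*u^2 - 0.51*u - 2.53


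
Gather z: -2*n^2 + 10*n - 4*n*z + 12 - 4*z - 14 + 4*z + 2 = -2*n^2 - 4*n*z + 10*n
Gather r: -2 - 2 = -4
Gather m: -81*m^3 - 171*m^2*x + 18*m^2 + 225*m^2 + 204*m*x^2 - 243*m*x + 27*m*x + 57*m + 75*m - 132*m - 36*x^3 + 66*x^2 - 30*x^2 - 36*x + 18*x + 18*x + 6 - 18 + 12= -81*m^3 + m^2*(243 - 171*x) + m*(204*x^2 - 216*x) - 36*x^3 + 36*x^2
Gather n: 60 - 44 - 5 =11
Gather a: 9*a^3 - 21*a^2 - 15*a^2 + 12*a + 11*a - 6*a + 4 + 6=9*a^3 - 36*a^2 + 17*a + 10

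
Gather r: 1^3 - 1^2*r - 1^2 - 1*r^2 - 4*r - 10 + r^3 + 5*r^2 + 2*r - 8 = r^3 + 4*r^2 - 3*r - 18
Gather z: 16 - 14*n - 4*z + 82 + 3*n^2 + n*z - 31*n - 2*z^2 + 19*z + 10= 3*n^2 - 45*n - 2*z^2 + z*(n + 15) + 108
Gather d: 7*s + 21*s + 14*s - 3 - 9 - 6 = 42*s - 18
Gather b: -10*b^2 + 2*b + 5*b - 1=-10*b^2 + 7*b - 1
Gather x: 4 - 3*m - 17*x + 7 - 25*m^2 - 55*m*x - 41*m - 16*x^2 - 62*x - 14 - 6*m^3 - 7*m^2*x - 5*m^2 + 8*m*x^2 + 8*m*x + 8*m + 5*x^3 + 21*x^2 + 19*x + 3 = -6*m^3 - 30*m^2 - 36*m + 5*x^3 + x^2*(8*m + 5) + x*(-7*m^2 - 47*m - 60)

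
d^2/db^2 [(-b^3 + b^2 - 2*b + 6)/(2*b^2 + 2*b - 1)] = 6*(-6*b^3 + 28*b^2 + 19*b + 11)/(8*b^6 + 24*b^5 + 12*b^4 - 16*b^3 - 6*b^2 + 6*b - 1)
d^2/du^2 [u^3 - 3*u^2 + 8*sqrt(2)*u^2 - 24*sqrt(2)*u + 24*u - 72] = 6*u - 6 + 16*sqrt(2)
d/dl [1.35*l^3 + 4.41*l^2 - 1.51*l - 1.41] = 4.05*l^2 + 8.82*l - 1.51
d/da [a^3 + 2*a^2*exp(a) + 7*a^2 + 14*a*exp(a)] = 2*a^2*exp(a) + 3*a^2 + 18*a*exp(a) + 14*a + 14*exp(a)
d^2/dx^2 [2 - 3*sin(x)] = 3*sin(x)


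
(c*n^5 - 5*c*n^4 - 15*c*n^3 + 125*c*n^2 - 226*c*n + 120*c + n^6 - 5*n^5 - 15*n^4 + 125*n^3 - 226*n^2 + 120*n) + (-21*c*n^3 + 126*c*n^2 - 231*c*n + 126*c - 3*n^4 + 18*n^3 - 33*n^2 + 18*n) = c*n^5 - 5*c*n^4 - 36*c*n^3 + 251*c*n^2 - 457*c*n + 246*c + n^6 - 5*n^5 - 18*n^4 + 143*n^3 - 259*n^2 + 138*n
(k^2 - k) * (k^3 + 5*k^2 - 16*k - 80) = k^5 + 4*k^4 - 21*k^3 - 64*k^2 + 80*k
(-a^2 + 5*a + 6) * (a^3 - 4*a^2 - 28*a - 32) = -a^5 + 9*a^4 + 14*a^3 - 132*a^2 - 328*a - 192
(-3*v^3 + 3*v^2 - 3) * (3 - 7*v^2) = 21*v^5 - 21*v^4 - 9*v^3 + 30*v^2 - 9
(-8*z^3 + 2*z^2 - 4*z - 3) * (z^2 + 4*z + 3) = -8*z^5 - 30*z^4 - 20*z^3 - 13*z^2 - 24*z - 9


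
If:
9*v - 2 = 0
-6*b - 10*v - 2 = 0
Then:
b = -19/27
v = 2/9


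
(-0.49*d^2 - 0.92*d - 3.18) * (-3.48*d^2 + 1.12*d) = 1.7052*d^4 + 2.6528*d^3 + 10.036*d^2 - 3.5616*d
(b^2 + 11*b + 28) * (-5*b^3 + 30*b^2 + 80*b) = -5*b^5 - 25*b^4 + 270*b^3 + 1720*b^2 + 2240*b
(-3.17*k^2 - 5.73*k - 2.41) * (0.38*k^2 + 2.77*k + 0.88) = -1.2046*k^4 - 10.9583*k^3 - 19.5775*k^2 - 11.7181*k - 2.1208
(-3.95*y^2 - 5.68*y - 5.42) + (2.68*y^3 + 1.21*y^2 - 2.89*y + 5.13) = 2.68*y^3 - 2.74*y^2 - 8.57*y - 0.29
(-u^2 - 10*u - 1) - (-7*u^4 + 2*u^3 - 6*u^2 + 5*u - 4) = 7*u^4 - 2*u^3 + 5*u^2 - 15*u + 3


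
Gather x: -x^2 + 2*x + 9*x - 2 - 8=-x^2 + 11*x - 10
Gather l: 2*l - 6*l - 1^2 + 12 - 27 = -4*l - 16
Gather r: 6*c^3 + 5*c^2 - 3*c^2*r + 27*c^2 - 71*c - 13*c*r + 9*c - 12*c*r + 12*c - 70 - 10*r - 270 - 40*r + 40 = 6*c^3 + 32*c^2 - 50*c + r*(-3*c^2 - 25*c - 50) - 300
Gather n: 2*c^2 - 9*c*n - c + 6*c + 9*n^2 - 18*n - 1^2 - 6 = 2*c^2 + 5*c + 9*n^2 + n*(-9*c - 18) - 7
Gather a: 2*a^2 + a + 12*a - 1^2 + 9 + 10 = 2*a^2 + 13*a + 18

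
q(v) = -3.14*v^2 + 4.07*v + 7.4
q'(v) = 4.07 - 6.28*v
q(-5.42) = -106.90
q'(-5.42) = 38.11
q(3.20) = -11.73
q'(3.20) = -16.03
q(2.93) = -7.63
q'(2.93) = -14.33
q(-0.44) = 5.00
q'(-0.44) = 6.83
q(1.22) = 7.69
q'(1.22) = -3.59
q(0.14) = 7.91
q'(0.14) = 3.19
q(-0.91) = 1.10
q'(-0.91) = 9.78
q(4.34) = -34.08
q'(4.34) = -23.19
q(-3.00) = -33.07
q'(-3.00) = 22.91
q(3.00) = -8.65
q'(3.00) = -14.77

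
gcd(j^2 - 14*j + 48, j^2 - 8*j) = j - 8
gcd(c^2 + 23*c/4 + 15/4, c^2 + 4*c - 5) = c + 5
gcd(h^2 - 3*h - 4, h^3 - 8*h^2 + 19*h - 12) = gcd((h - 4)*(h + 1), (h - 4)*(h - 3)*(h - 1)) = h - 4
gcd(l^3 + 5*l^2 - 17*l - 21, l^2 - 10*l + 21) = l - 3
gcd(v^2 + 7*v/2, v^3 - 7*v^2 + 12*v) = v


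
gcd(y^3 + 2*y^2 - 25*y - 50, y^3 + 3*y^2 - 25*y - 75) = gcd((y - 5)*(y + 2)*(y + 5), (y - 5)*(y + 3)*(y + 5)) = y^2 - 25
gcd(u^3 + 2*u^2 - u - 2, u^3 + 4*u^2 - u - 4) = u^2 - 1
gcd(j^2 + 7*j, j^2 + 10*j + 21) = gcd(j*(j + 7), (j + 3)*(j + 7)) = j + 7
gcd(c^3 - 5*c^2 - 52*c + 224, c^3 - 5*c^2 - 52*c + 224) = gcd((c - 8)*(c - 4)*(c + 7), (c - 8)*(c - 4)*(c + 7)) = c^3 - 5*c^2 - 52*c + 224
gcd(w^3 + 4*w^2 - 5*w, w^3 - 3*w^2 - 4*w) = w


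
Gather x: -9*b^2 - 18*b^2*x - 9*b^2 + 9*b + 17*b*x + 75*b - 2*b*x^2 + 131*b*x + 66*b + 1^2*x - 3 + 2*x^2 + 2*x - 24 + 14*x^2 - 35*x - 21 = -18*b^2 + 150*b + x^2*(16 - 2*b) + x*(-18*b^2 + 148*b - 32) - 48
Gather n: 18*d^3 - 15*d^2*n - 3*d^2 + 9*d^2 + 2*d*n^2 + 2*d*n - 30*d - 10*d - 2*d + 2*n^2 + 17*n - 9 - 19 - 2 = 18*d^3 + 6*d^2 - 42*d + n^2*(2*d + 2) + n*(-15*d^2 + 2*d + 17) - 30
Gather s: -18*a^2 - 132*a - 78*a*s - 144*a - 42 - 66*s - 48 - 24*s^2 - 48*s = -18*a^2 - 276*a - 24*s^2 + s*(-78*a - 114) - 90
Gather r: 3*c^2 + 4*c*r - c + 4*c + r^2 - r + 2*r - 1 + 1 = 3*c^2 + 3*c + r^2 + r*(4*c + 1)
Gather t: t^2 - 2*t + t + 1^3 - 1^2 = t^2 - t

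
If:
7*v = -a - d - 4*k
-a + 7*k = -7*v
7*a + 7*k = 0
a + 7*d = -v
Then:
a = 0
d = 0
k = 0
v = 0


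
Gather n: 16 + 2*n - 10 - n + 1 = n + 7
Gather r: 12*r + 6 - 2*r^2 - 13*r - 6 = -2*r^2 - r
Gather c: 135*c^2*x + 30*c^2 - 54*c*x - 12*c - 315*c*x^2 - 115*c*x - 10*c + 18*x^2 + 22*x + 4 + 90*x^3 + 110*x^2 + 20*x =c^2*(135*x + 30) + c*(-315*x^2 - 169*x - 22) + 90*x^3 + 128*x^2 + 42*x + 4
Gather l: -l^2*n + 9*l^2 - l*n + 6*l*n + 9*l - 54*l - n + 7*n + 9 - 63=l^2*(9 - n) + l*(5*n - 45) + 6*n - 54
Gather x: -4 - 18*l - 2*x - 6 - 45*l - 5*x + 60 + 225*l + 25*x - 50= 162*l + 18*x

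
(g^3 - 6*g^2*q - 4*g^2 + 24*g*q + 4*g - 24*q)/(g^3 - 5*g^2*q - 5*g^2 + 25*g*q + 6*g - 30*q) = (-g^2 + 6*g*q + 2*g - 12*q)/(-g^2 + 5*g*q + 3*g - 15*q)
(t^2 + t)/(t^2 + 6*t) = (t + 1)/(t + 6)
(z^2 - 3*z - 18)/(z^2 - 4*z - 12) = (z + 3)/(z + 2)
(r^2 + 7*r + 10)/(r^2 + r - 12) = (r^2 + 7*r + 10)/(r^2 + r - 12)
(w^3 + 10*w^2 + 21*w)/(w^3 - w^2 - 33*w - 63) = w*(w + 7)/(w^2 - 4*w - 21)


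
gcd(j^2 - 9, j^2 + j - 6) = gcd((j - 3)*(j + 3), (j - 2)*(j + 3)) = j + 3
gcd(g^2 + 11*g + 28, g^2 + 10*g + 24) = g + 4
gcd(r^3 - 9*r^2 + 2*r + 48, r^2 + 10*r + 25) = 1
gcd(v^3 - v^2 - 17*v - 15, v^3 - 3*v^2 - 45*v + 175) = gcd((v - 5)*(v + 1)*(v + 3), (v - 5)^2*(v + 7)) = v - 5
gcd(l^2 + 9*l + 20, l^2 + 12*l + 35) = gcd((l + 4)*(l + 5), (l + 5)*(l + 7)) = l + 5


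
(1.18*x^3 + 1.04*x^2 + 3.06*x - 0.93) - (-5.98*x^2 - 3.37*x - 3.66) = 1.18*x^3 + 7.02*x^2 + 6.43*x + 2.73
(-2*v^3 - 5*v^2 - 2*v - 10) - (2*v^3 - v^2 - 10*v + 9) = -4*v^3 - 4*v^2 + 8*v - 19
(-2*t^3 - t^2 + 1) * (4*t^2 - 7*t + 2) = -8*t^5 + 10*t^4 + 3*t^3 + 2*t^2 - 7*t + 2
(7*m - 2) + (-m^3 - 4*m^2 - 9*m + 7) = -m^3 - 4*m^2 - 2*m + 5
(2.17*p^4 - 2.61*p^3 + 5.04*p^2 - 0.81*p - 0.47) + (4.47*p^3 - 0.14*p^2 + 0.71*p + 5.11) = 2.17*p^4 + 1.86*p^3 + 4.9*p^2 - 0.1*p + 4.64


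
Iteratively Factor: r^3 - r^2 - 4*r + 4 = (r + 2)*(r^2 - 3*r + 2) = (r - 1)*(r + 2)*(r - 2)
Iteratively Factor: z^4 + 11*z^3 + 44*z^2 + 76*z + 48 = (z + 3)*(z^3 + 8*z^2 + 20*z + 16) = (z + 2)*(z + 3)*(z^2 + 6*z + 8) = (z + 2)^2*(z + 3)*(z + 4)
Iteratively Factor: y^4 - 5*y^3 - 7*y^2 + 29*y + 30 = (y + 1)*(y^3 - 6*y^2 - y + 30) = (y - 3)*(y + 1)*(y^2 - 3*y - 10) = (y - 5)*(y - 3)*(y + 1)*(y + 2)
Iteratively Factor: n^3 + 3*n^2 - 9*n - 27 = (n - 3)*(n^2 + 6*n + 9) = (n - 3)*(n + 3)*(n + 3)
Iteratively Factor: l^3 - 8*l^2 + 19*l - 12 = (l - 1)*(l^2 - 7*l + 12) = (l - 4)*(l - 1)*(l - 3)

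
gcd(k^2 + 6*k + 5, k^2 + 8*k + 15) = k + 5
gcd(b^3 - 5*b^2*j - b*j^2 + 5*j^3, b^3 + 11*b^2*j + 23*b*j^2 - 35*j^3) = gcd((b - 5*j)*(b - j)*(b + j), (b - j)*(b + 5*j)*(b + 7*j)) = b - j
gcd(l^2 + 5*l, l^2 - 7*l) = l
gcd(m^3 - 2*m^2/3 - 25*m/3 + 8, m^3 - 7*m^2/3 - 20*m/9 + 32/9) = m^2 - 11*m/3 + 8/3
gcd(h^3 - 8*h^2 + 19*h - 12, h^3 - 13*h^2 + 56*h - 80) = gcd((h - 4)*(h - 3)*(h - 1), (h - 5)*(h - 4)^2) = h - 4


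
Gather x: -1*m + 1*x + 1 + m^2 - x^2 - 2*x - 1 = m^2 - m - x^2 - x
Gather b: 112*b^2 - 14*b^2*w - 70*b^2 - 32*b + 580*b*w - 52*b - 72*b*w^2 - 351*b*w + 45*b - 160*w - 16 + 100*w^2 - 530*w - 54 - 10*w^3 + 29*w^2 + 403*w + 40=b^2*(42 - 14*w) + b*(-72*w^2 + 229*w - 39) - 10*w^3 + 129*w^2 - 287*w - 30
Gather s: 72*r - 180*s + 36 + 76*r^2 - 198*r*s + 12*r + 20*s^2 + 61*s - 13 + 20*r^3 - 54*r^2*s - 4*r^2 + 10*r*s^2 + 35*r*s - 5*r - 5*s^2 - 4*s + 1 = 20*r^3 + 72*r^2 + 79*r + s^2*(10*r + 15) + s*(-54*r^2 - 163*r - 123) + 24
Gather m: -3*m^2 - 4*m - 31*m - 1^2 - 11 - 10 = -3*m^2 - 35*m - 22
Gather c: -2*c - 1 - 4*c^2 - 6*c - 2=-4*c^2 - 8*c - 3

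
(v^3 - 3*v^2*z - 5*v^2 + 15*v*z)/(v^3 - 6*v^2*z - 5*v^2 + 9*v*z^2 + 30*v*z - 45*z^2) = v/(v - 3*z)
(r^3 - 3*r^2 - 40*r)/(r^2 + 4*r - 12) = r*(r^2 - 3*r - 40)/(r^2 + 4*r - 12)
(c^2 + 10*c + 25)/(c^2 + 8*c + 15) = (c + 5)/(c + 3)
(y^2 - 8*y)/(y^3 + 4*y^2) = (y - 8)/(y*(y + 4))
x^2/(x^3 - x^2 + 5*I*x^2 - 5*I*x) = x/(x^2 - x + 5*I*x - 5*I)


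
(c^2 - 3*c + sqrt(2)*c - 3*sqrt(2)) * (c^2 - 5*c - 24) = c^4 - 8*c^3 + sqrt(2)*c^3 - 8*sqrt(2)*c^2 - 9*c^2 - 9*sqrt(2)*c + 72*c + 72*sqrt(2)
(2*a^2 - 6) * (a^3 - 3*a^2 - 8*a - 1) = 2*a^5 - 6*a^4 - 22*a^3 + 16*a^2 + 48*a + 6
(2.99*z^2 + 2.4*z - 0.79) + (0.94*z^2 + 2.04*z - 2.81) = 3.93*z^2 + 4.44*z - 3.6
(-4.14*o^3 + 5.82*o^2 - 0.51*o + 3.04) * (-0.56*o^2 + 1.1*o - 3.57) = 2.3184*o^5 - 7.8132*o^4 + 21.4674*o^3 - 23.0408*o^2 + 5.1647*o - 10.8528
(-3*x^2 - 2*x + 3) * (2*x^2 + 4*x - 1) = -6*x^4 - 16*x^3 + x^2 + 14*x - 3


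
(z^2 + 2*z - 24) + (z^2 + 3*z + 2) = 2*z^2 + 5*z - 22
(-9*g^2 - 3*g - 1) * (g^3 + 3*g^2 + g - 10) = -9*g^5 - 30*g^4 - 19*g^3 + 84*g^2 + 29*g + 10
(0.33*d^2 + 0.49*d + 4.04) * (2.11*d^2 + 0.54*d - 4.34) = 0.6963*d^4 + 1.2121*d^3 + 7.3568*d^2 + 0.0550000000000002*d - 17.5336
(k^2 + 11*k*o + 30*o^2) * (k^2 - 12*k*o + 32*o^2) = k^4 - k^3*o - 70*k^2*o^2 - 8*k*o^3 + 960*o^4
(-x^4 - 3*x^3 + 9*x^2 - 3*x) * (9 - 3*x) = 3*x^5 - 54*x^3 + 90*x^2 - 27*x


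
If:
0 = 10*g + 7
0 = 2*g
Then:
No Solution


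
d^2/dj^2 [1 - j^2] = -2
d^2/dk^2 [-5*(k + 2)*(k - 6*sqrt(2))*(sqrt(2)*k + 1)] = -30*sqrt(2)*k - 20*sqrt(2) + 110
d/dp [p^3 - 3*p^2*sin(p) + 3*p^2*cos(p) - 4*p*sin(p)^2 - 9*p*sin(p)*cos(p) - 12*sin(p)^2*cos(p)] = -3*sqrt(2)*p^2*sin(p + pi/4) + 3*p^2 - 4*p*sin(2*p) - 9*p*cos(2*p) + 6*sqrt(2)*p*cos(p + pi/4) + 3*sin(p) - 9*sin(2*p)/2 - 9*sin(3*p) + 2*cos(2*p) - 2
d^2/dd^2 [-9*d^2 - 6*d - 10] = -18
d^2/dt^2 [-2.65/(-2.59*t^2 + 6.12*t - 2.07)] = (-35.55293*t^2 + 84.00924*t + 2.65*(5.18*t - 6.12)*(10.36*t - 12.24) - 28.41489)/(2.59*t^2 - 6.12*t + 2.07)^3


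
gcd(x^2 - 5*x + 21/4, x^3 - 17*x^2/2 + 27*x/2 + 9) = 1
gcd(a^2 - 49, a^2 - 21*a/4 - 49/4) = a - 7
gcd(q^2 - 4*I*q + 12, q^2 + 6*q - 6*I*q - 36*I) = q - 6*I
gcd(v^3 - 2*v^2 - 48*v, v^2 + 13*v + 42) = v + 6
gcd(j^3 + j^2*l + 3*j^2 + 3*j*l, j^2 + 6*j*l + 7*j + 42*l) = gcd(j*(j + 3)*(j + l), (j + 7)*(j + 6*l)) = 1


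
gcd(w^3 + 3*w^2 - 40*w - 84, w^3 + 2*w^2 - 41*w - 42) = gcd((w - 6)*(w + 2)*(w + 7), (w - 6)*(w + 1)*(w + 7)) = w^2 + w - 42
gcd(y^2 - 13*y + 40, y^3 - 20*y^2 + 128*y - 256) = y - 8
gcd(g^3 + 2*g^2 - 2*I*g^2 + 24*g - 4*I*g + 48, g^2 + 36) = g - 6*I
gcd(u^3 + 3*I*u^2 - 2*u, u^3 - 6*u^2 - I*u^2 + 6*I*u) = u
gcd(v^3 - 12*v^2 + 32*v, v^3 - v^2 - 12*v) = v^2 - 4*v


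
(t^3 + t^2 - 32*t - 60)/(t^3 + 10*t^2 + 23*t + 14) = (t^2 - t - 30)/(t^2 + 8*t + 7)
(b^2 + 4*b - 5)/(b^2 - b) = (b + 5)/b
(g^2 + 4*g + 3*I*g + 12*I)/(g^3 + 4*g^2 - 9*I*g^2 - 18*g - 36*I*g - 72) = (g + 3*I)/(g^2 - 9*I*g - 18)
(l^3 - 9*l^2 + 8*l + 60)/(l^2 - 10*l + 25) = (l^2 - 4*l - 12)/(l - 5)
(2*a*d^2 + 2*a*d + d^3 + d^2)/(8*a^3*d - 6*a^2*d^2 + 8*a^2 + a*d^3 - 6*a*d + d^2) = d*(2*a*d + 2*a + d^2 + d)/(8*a^3*d - 6*a^2*d^2 + 8*a^2 + a*d^3 - 6*a*d + d^2)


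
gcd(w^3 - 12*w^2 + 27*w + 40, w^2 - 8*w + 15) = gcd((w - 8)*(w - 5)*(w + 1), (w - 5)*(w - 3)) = w - 5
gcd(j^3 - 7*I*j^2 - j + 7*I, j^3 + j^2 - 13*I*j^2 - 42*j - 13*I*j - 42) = j^2 + j*(1 - 7*I) - 7*I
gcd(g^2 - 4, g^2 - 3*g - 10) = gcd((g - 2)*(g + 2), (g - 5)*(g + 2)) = g + 2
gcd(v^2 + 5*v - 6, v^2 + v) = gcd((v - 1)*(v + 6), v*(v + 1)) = 1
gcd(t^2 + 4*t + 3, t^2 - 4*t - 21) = t + 3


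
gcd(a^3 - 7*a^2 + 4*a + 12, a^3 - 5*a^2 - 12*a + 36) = a^2 - 8*a + 12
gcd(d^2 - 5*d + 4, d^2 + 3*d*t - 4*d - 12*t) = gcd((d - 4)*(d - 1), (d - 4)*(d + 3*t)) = d - 4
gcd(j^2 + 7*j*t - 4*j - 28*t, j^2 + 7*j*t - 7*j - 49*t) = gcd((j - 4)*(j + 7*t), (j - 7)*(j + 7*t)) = j + 7*t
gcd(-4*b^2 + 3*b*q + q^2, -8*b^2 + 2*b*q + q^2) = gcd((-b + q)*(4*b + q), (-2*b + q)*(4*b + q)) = 4*b + q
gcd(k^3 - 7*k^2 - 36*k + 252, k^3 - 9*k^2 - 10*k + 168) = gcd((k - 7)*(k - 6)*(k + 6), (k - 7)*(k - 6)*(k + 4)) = k^2 - 13*k + 42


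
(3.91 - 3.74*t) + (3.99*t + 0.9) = 0.25*t + 4.81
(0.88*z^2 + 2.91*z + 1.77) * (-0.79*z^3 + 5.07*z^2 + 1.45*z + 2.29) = -0.6952*z^5 + 2.1627*z^4 + 14.6314*z^3 + 15.2086*z^2 + 9.2304*z + 4.0533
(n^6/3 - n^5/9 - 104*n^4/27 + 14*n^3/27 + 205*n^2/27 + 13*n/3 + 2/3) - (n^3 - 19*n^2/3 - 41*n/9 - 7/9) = n^6/3 - n^5/9 - 104*n^4/27 - 13*n^3/27 + 376*n^2/27 + 80*n/9 + 13/9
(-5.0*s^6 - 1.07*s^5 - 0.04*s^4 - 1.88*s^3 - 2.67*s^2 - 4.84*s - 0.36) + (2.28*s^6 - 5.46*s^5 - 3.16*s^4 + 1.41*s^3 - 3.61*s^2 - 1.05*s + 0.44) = -2.72*s^6 - 6.53*s^5 - 3.2*s^4 - 0.47*s^3 - 6.28*s^2 - 5.89*s + 0.08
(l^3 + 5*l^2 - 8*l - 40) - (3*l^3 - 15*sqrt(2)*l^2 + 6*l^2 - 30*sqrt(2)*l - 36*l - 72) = -2*l^3 - l^2 + 15*sqrt(2)*l^2 + 28*l + 30*sqrt(2)*l + 32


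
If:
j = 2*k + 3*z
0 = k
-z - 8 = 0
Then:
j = -24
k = 0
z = -8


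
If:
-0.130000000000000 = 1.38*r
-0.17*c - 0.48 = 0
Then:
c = -2.82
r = -0.09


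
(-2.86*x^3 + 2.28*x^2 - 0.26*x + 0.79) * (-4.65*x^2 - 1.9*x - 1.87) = 13.299*x^5 - 5.168*x^4 + 2.2252*x^3 - 7.4431*x^2 - 1.0148*x - 1.4773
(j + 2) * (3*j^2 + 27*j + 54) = 3*j^3 + 33*j^2 + 108*j + 108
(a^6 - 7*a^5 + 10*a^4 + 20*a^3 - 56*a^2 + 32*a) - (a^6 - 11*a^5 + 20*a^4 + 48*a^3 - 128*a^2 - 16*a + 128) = 4*a^5 - 10*a^4 - 28*a^3 + 72*a^2 + 48*a - 128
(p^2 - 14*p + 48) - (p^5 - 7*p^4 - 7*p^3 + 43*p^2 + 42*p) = -p^5 + 7*p^4 + 7*p^3 - 42*p^2 - 56*p + 48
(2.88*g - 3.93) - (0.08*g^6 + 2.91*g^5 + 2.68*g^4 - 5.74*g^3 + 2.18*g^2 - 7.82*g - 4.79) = -0.08*g^6 - 2.91*g^5 - 2.68*g^4 + 5.74*g^3 - 2.18*g^2 + 10.7*g + 0.86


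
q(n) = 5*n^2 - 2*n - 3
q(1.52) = 5.51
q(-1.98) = 20.56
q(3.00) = 36.00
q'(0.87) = 6.70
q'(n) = 10*n - 2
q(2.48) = 22.79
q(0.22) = -3.20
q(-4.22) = 94.48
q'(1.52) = 13.20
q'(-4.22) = -44.20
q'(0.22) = 0.20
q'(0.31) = 1.10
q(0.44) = -2.91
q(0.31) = -3.14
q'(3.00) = 28.00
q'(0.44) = 2.40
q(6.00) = 165.00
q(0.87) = -0.96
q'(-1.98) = -21.80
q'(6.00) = 58.00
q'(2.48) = 22.80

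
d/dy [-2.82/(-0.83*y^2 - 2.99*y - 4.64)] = (-4.6812*y - 8.4318)/(0.83*y^2 + 2.99*y + 4.64)^2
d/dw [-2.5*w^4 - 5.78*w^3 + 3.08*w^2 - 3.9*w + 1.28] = -10.0*w^3 - 17.34*w^2 + 6.16*w - 3.9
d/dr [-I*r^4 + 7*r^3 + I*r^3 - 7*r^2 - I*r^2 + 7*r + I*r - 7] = -4*I*r^3 + 3*r^2*(7 + I) - 2*r*(7 + I) + 7 + I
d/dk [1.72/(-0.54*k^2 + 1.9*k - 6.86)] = (1.8576*k - 3.268)/(0.54*k^2 - 1.9*k + 6.86)^2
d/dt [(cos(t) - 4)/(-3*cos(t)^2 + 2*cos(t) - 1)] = (-3*cos(t)^2 + 24*cos(t) - 7)*sin(t)/(3*sin(t)^2 + 2*cos(t) - 4)^2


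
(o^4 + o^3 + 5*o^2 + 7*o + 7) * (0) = 0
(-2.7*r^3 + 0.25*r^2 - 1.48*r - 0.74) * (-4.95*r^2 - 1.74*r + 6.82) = 13.365*r^5 + 3.4605*r^4 - 11.523*r^3 + 7.9432*r^2 - 8.806*r - 5.0468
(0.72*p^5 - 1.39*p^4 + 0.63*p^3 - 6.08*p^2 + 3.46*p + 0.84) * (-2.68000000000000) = -1.9296*p^5 + 3.7252*p^4 - 1.6884*p^3 + 16.2944*p^2 - 9.2728*p - 2.2512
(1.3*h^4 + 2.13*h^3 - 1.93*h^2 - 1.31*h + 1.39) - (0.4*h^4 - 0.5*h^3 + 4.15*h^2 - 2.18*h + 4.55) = 0.9*h^4 + 2.63*h^3 - 6.08*h^2 + 0.87*h - 3.16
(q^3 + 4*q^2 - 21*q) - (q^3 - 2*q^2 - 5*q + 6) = 6*q^2 - 16*q - 6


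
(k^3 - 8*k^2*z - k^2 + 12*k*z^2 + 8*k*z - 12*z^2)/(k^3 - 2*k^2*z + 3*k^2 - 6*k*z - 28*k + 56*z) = (k^2 - 6*k*z - k + 6*z)/(k^2 + 3*k - 28)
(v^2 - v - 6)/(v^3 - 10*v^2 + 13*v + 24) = (v + 2)/(v^2 - 7*v - 8)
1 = 1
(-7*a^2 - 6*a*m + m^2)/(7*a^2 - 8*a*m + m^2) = (-a - m)/(a - m)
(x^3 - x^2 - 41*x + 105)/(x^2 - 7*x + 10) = (x^2 + 4*x - 21)/(x - 2)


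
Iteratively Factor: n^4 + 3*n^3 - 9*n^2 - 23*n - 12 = (n - 3)*(n^3 + 6*n^2 + 9*n + 4) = (n - 3)*(n + 1)*(n^2 + 5*n + 4) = (n - 3)*(n + 1)^2*(n + 4)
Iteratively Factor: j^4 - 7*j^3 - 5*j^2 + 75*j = (j + 3)*(j^3 - 10*j^2 + 25*j) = (j - 5)*(j + 3)*(j^2 - 5*j) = j*(j - 5)*(j + 3)*(j - 5)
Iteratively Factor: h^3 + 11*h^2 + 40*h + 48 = (h + 3)*(h^2 + 8*h + 16) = (h + 3)*(h + 4)*(h + 4)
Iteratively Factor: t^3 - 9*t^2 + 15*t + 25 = (t - 5)*(t^2 - 4*t - 5) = (t - 5)^2*(t + 1)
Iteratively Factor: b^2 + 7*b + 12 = (b + 3)*(b + 4)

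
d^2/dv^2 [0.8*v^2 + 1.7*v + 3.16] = 1.60000000000000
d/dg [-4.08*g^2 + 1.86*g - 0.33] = 1.86 - 8.16*g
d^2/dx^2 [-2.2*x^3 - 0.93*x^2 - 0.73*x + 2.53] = -13.2*x - 1.86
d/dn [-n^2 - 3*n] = -2*n - 3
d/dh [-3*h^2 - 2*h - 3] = -6*h - 2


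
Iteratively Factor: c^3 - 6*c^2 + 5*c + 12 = (c - 4)*(c^2 - 2*c - 3) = (c - 4)*(c + 1)*(c - 3)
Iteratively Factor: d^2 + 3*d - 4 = (d + 4)*(d - 1)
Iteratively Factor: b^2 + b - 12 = (b - 3)*(b + 4)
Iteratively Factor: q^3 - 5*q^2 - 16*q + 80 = (q - 5)*(q^2 - 16) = (q - 5)*(q - 4)*(q + 4)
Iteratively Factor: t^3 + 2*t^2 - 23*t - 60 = (t + 4)*(t^2 - 2*t - 15) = (t + 3)*(t + 4)*(t - 5)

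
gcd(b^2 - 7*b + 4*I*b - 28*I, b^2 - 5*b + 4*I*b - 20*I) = b + 4*I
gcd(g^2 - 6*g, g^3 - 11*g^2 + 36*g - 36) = g - 6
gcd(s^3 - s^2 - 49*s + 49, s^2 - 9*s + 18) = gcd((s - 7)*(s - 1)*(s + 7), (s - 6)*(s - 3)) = 1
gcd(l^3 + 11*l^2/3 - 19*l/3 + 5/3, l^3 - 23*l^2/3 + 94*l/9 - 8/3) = l - 1/3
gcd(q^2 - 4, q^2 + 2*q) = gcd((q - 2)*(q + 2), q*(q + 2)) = q + 2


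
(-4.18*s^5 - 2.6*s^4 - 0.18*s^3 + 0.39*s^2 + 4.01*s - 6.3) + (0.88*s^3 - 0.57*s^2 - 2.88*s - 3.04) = -4.18*s^5 - 2.6*s^4 + 0.7*s^3 - 0.18*s^2 + 1.13*s - 9.34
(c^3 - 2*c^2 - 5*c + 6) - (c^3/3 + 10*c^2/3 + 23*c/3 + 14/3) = 2*c^3/3 - 16*c^2/3 - 38*c/3 + 4/3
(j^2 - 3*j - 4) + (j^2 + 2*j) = 2*j^2 - j - 4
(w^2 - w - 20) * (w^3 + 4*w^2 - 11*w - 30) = w^5 + 3*w^4 - 35*w^3 - 99*w^2 + 250*w + 600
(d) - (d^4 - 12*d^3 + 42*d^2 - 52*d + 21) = -d^4 + 12*d^3 - 42*d^2 + 53*d - 21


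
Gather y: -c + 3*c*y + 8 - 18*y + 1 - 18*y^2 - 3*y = -c - 18*y^2 + y*(3*c - 21) + 9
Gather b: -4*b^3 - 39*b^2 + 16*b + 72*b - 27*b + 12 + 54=-4*b^3 - 39*b^2 + 61*b + 66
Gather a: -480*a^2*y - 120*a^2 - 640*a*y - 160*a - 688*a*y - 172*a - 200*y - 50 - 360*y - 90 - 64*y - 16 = a^2*(-480*y - 120) + a*(-1328*y - 332) - 624*y - 156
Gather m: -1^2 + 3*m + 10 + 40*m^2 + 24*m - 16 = 40*m^2 + 27*m - 7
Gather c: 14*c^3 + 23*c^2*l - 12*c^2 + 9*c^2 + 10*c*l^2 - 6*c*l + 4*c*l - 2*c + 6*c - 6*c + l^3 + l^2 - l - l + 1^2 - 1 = 14*c^3 + c^2*(23*l - 3) + c*(10*l^2 - 2*l - 2) + l^3 + l^2 - 2*l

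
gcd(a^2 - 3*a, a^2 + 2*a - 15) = a - 3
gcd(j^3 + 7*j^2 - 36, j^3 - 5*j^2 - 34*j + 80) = j - 2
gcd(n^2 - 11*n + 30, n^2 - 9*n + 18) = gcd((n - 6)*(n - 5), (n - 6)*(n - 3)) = n - 6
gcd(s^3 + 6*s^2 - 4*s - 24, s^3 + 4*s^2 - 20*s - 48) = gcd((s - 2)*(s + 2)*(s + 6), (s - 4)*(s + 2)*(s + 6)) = s^2 + 8*s + 12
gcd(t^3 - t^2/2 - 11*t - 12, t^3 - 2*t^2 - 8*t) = t^2 - 2*t - 8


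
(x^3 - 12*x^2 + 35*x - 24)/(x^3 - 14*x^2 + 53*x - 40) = (x - 3)/(x - 5)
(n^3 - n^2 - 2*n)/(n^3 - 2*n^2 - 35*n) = (-n^2 + n + 2)/(-n^2 + 2*n + 35)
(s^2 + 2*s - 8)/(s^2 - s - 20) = (s - 2)/(s - 5)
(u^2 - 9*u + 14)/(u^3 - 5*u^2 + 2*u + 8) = (u - 7)/(u^2 - 3*u - 4)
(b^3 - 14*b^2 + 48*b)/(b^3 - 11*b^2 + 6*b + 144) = b/(b + 3)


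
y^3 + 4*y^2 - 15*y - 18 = (y - 3)*(y + 1)*(y + 6)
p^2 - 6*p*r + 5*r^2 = (p - 5*r)*(p - r)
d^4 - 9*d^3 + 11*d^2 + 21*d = d*(d - 7)*(d - 3)*(d + 1)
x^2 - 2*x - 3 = (x - 3)*(x + 1)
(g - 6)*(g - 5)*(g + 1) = g^3 - 10*g^2 + 19*g + 30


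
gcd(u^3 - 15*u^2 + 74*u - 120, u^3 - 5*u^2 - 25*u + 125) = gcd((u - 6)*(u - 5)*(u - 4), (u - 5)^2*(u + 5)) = u - 5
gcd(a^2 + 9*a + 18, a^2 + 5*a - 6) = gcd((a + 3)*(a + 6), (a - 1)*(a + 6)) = a + 6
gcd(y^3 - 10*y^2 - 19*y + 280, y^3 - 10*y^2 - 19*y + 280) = y^3 - 10*y^2 - 19*y + 280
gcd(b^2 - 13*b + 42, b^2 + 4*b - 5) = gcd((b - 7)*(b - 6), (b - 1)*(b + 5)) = 1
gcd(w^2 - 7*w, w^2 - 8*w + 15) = 1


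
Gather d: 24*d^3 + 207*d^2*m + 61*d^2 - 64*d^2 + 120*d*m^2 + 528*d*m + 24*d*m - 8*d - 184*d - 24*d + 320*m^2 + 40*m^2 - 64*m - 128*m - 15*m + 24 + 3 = 24*d^3 + d^2*(207*m - 3) + d*(120*m^2 + 552*m - 216) + 360*m^2 - 207*m + 27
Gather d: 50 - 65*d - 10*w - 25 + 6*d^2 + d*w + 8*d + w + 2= 6*d^2 + d*(w - 57) - 9*w + 27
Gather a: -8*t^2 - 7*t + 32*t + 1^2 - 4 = -8*t^2 + 25*t - 3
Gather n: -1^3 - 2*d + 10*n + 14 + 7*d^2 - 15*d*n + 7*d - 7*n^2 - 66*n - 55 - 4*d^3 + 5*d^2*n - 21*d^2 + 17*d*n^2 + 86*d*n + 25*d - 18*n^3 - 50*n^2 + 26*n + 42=-4*d^3 - 14*d^2 + 30*d - 18*n^3 + n^2*(17*d - 57) + n*(5*d^2 + 71*d - 30)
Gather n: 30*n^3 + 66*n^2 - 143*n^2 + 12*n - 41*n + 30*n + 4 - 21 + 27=30*n^3 - 77*n^2 + n + 10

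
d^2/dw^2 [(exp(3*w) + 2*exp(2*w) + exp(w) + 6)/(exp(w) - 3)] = (4*exp(4*w) - 31*exp(3*w) + 63*exp(2*w) + 81*exp(w) + 27)*exp(w)/(exp(3*w) - 9*exp(2*w) + 27*exp(w) - 27)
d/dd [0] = 0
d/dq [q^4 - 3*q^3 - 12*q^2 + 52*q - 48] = 4*q^3 - 9*q^2 - 24*q + 52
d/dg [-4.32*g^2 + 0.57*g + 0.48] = 0.57 - 8.64*g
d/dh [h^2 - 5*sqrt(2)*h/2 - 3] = 2*h - 5*sqrt(2)/2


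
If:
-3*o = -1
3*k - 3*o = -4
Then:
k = -1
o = 1/3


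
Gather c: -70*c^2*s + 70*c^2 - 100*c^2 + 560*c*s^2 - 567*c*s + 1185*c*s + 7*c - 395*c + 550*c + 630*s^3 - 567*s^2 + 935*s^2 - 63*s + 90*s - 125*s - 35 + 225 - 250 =c^2*(-70*s - 30) + c*(560*s^2 + 618*s + 162) + 630*s^3 + 368*s^2 - 98*s - 60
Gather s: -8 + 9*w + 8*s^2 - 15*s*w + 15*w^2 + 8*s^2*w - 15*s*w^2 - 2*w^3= s^2*(8*w + 8) + s*(-15*w^2 - 15*w) - 2*w^3 + 15*w^2 + 9*w - 8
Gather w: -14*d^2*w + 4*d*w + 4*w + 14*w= w*(-14*d^2 + 4*d + 18)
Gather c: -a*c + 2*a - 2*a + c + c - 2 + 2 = c*(2 - a)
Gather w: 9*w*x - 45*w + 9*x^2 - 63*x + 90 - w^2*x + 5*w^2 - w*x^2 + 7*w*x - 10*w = w^2*(5 - x) + w*(-x^2 + 16*x - 55) + 9*x^2 - 63*x + 90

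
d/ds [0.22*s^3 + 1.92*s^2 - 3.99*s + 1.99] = 0.66*s^2 + 3.84*s - 3.99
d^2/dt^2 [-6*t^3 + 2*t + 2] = -36*t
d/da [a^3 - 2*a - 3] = 3*a^2 - 2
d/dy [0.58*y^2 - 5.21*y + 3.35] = 1.16*y - 5.21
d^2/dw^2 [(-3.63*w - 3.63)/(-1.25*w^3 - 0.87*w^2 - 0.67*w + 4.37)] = (34.03125*w^5 + 91.74825*w^4 + 62.576844*w^3 + 272.672532*w^2 + 214.474194*w + 52.117362)/(1.953125*w^9 + 4.078125*w^8 + 5.979*w^7 - 15.454122*w^6 - 25.309506*w^5 - 30.71058*w^4 + 56.6305*w^3 + 43.95783*w^2 + 38.384769*w - 83.453453)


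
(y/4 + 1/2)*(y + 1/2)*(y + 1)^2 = y^4/4 + 9*y^3/8 + 7*y^2/4 + 9*y/8 + 1/4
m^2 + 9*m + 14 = (m + 2)*(m + 7)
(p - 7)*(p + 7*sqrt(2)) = p^2 - 7*p + 7*sqrt(2)*p - 49*sqrt(2)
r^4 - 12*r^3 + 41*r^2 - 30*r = r*(r - 6)*(r - 5)*(r - 1)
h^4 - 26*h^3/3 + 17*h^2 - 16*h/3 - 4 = (h - 6)*(h - 2)*(h - 1)*(h + 1/3)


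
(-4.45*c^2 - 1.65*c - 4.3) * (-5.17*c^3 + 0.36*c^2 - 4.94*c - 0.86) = 23.0065*c^5 + 6.9285*c^4 + 43.62*c^3 + 10.43*c^2 + 22.661*c + 3.698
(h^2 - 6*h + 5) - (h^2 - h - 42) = 47 - 5*h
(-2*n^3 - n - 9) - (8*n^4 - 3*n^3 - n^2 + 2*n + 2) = -8*n^4 + n^3 + n^2 - 3*n - 11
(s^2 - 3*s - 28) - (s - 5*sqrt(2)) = s^2 - 4*s - 28 + 5*sqrt(2)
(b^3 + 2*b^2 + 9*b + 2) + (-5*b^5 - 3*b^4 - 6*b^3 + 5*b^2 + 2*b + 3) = -5*b^5 - 3*b^4 - 5*b^3 + 7*b^2 + 11*b + 5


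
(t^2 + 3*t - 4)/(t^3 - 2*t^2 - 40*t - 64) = (t - 1)/(t^2 - 6*t - 16)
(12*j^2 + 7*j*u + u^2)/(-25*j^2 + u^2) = (12*j^2 + 7*j*u + u^2)/(-25*j^2 + u^2)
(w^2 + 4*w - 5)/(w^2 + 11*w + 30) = (w - 1)/(w + 6)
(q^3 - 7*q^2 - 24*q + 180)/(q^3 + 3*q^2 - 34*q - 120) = (q - 6)/(q + 4)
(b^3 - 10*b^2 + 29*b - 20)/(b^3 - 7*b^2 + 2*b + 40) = (b - 1)/(b + 2)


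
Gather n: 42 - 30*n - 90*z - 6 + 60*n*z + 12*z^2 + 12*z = n*(60*z - 30) + 12*z^2 - 78*z + 36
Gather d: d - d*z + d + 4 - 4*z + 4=d*(2 - z) - 4*z + 8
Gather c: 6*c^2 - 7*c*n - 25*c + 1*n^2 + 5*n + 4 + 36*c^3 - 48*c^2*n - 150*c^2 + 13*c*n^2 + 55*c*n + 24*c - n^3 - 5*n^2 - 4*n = 36*c^3 + c^2*(-48*n - 144) + c*(13*n^2 + 48*n - 1) - n^3 - 4*n^2 + n + 4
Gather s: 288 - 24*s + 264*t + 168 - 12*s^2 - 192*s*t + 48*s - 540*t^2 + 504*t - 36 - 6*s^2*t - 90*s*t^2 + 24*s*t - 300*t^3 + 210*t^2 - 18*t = s^2*(-6*t - 12) + s*(-90*t^2 - 168*t + 24) - 300*t^3 - 330*t^2 + 750*t + 420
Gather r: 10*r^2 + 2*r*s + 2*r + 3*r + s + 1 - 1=10*r^2 + r*(2*s + 5) + s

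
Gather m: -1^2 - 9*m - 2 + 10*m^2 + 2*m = 10*m^2 - 7*m - 3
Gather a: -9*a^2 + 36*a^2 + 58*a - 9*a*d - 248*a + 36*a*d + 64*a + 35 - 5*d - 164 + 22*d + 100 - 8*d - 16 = 27*a^2 + a*(27*d - 126) + 9*d - 45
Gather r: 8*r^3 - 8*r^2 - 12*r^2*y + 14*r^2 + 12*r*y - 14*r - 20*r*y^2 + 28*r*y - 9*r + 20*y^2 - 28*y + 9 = 8*r^3 + r^2*(6 - 12*y) + r*(-20*y^2 + 40*y - 23) + 20*y^2 - 28*y + 9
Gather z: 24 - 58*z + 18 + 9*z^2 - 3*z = 9*z^2 - 61*z + 42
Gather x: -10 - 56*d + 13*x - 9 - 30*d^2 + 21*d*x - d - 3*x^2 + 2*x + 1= -30*d^2 - 57*d - 3*x^2 + x*(21*d + 15) - 18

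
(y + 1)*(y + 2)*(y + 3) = y^3 + 6*y^2 + 11*y + 6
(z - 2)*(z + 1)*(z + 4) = z^3 + 3*z^2 - 6*z - 8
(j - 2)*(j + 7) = j^2 + 5*j - 14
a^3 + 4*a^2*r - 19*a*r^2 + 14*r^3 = (a - 2*r)*(a - r)*(a + 7*r)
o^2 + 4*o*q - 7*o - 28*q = (o - 7)*(o + 4*q)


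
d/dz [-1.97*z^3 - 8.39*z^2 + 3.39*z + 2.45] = -5.91*z^2 - 16.78*z + 3.39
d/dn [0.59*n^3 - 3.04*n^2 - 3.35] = n*(1.77*n - 6.08)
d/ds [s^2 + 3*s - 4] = 2*s + 3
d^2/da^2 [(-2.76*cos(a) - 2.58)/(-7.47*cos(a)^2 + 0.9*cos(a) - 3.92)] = (-0.0904545706540929*cos(a)^5 - 0.349119579140574*cos(a)^4 + 0.496276072031124*cos(a)^3 + 0.677872809223731*cos(a)^2 - 0.376184399063962*cos(a) - 0.0748507745666148)/(0.244817261879012*cos(a)^6 - 0.0884881669442211*cos(a)^5 + 0.396076352067869*cos(a)^4 - 0.0932992766161453*cos(a)^3 + 0.207847295864263*cos(a)^2 - 0.0243677892028924*cos(a) + 0.035378419879755)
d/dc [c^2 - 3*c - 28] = 2*c - 3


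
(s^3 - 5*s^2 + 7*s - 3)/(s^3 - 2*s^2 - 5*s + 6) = (s - 1)/(s + 2)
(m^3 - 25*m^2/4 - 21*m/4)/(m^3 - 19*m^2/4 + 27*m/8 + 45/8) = 2*m*(m - 7)/(2*m^2 - 11*m + 15)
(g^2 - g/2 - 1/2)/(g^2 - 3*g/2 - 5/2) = (-2*g^2 + g + 1)/(-2*g^2 + 3*g + 5)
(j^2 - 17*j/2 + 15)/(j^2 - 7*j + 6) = (j - 5/2)/(j - 1)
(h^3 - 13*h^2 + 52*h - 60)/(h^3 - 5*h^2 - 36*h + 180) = (h - 2)/(h + 6)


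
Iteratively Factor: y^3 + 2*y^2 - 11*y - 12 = (y + 4)*(y^2 - 2*y - 3) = (y - 3)*(y + 4)*(y + 1)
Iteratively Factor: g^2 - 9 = (g - 3)*(g + 3)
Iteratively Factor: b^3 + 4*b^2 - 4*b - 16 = (b - 2)*(b^2 + 6*b + 8) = (b - 2)*(b + 4)*(b + 2)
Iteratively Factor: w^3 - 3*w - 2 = (w - 2)*(w^2 + 2*w + 1) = (w - 2)*(w + 1)*(w + 1)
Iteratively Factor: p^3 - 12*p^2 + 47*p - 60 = (p - 4)*(p^2 - 8*p + 15) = (p - 4)*(p - 3)*(p - 5)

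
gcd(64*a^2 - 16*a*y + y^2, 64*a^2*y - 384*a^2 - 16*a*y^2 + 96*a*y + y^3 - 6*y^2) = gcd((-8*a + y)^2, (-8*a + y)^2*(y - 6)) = 64*a^2 - 16*a*y + y^2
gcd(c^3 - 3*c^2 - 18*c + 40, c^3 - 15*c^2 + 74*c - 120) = c - 5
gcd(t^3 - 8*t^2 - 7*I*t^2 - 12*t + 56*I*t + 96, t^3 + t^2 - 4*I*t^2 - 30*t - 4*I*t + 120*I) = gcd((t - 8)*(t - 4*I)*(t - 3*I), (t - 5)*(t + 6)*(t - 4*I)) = t - 4*I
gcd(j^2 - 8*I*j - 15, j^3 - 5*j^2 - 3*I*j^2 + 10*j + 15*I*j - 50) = j - 5*I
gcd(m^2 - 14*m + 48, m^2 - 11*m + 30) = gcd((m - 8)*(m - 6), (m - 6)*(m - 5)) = m - 6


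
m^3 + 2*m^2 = m^2*(m + 2)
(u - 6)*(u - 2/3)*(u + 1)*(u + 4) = u^4 - 5*u^3/3 - 76*u^2/3 - 20*u/3 + 16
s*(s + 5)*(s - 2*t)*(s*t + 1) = s^4*t - 2*s^3*t^2 + 5*s^3*t + s^3 - 10*s^2*t^2 - 2*s^2*t + 5*s^2 - 10*s*t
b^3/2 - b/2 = b*(b/2 + 1/2)*(b - 1)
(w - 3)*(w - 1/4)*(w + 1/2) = w^3 - 11*w^2/4 - 7*w/8 + 3/8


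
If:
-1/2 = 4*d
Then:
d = -1/8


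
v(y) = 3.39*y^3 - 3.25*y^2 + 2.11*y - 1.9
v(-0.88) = -8.58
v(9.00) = 2225.15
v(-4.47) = -379.05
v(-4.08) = -294.85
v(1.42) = 4.25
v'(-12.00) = 1544.59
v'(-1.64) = 40.12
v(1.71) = 9.16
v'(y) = 10.17*y^2 - 6.5*y + 2.11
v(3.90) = 157.99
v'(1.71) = 20.73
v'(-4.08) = 197.92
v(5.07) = 367.05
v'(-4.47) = 234.37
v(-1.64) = -29.05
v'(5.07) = 230.57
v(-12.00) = -6353.14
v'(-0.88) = 15.71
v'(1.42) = 13.39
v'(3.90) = 131.45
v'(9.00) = 767.38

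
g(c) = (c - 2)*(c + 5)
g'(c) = 2*c + 3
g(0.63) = -7.71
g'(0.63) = 4.26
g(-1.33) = -12.22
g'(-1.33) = 0.34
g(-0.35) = -10.93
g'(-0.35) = 2.30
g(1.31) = -4.35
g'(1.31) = 5.62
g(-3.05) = -9.85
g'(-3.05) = -3.10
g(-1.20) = -12.16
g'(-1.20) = 0.60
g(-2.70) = -10.81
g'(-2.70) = -2.40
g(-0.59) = -11.42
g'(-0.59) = 1.82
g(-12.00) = 98.00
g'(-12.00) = -21.00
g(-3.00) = -10.00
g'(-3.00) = -3.00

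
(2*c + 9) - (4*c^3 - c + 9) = -4*c^3 + 3*c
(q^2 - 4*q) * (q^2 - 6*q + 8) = q^4 - 10*q^3 + 32*q^2 - 32*q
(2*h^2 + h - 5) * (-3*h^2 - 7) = -6*h^4 - 3*h^3 + h^2 - 7*h + 35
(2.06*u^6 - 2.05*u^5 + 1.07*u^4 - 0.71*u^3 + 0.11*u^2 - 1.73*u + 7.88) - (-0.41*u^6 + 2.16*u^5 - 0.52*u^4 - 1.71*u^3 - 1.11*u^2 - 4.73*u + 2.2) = 2.47*u^6 - 4.21*u^5 + 1.59*u^4 + 1.0*u^3 + 1.22*u^2 + 3.0*u + 5.68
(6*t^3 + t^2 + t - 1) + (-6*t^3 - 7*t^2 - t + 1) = -6*t^2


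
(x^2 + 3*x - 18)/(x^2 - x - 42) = (x - 3)/(x - 7)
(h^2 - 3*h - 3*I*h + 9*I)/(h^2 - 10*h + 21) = (h - 3*I)/(h - 7)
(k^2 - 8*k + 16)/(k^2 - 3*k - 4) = (k - 4)/(k + 1)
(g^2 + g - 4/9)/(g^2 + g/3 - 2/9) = (3*g + 4)/(3*g + 2)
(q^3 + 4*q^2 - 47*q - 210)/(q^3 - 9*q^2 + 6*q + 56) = (q^2 + 11*q + 30)/(q^2 - 2*q - 8)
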